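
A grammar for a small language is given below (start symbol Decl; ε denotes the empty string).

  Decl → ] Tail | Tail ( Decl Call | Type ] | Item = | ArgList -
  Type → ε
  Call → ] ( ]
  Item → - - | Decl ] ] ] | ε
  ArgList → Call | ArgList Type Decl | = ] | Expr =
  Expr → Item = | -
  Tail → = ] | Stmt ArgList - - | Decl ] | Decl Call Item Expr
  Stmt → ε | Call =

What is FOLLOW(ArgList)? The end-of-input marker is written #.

In Decl → ArgList -: add FIRST(-) = { - }.
In ArgList → ArgList Type Decl: add FIRST(Type Decl) = { -, =, ] }.
In Tail → Stmt ArgList - -: add FIRST(- -) = { - }.
Union: FOLLOW(ArgList) = { -, =, ] }.

{ -, =, ] }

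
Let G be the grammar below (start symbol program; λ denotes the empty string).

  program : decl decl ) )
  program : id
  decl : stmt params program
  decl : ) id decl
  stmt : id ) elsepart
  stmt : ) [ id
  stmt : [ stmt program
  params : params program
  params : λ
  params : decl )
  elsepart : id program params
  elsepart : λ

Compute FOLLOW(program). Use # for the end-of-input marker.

program is the start symbol, so # ∈ FOLLOW(program).
In decl : stmt params program: program is at the end, add FOLLOW(decl) = { ), [, id }.
In stmt : [ stmt program: program is at the end, add FOLLOW(stmt) = { ), [, id }.
In params : params program: program is at the end, add FOLLOW(params) = { ), [, id }.
In elsepart : id program params: add FIRST(params)\{λ} = { ), [, id }.
  Since params is nullable, also add FOLLOW(elsepart) = { ), [, id }.
Union: FOLLOW(program) = { #, ), [, id }.

{ #, ), [, id }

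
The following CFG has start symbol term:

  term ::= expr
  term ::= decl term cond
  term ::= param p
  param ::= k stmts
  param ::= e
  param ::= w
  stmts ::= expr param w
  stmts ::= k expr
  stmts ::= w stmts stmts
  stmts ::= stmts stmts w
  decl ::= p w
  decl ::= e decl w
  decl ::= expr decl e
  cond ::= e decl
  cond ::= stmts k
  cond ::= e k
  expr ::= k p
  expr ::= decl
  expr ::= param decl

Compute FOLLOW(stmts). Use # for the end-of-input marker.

In param ::= k stmts: stmts is at the end, add FOLLOW(param) = { e, k, p, w }.
In stmts ::= w stmts stmts: add FIRST(stmts) = { e, k, p, w }.
In stmts ::= w stmts stmts: stmts is at the end, add FOLLOW(stmts) = { e, k, p, w }.
In stmts ::= stmts stmts w: add FIRST(stmts w) = { e, k, p, w }.
In stmts ::= stmts stmts w: add FIRST(w) = { w }.
In cond ::= stmts k: add FIRST(k) = { k }.
Union: FOLLOW(stmts) = { e, k, p, w }.

{ e, k, p, w }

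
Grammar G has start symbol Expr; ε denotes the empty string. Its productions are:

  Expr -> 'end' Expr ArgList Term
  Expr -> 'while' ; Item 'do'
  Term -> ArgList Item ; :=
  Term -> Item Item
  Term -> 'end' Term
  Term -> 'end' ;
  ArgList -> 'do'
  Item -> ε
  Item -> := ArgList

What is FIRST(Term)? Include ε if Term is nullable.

From Term -> ArgList Item ; :=: add FIRST(ArgList) = { 'do' }.
From Term -> Item Item: Item, Item nullable, take FIRST(Item) ∪ FIRST(Item) = { := }; also ε since the whole RHS is nullable.
Term -> 'end' Term contributes {'end'}.
Term -> 'end' ; contributes {'end'}.
Union: FIRST(Term) = { 'do', 'end', :=, ε }.

{ 'do', 'end', :=, ε }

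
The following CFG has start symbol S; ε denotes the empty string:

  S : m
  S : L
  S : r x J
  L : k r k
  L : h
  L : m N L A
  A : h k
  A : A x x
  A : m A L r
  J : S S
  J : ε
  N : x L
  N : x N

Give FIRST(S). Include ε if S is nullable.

{ h, k, m, r }

S : m contributes {m}.
From S : L: add FIRST(L) = { h, k, m }.
S : r x J contributes {r}.
Union: FIRST(S) = { h, k, m, r }.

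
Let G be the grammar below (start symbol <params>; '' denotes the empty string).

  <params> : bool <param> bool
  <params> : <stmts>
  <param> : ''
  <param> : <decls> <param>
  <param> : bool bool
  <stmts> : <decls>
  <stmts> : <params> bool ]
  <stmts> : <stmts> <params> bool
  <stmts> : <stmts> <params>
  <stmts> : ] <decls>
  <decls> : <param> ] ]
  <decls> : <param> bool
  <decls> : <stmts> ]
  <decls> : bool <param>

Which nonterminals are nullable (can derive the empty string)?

{ <param> }

Directly nullable (have an ''-production): <param>.
No other nonterminal has a production whose RHS symbols are all nullable.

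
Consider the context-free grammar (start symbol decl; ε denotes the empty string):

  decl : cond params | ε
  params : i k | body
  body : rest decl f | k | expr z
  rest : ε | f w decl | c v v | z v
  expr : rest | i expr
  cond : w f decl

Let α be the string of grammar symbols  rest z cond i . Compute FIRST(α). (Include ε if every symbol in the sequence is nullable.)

{ c, f, z }

Add FIRST(rest)\{ε} = { c, f, z }; rest is nullable, continue.
z is a terminal; add {z} and stop.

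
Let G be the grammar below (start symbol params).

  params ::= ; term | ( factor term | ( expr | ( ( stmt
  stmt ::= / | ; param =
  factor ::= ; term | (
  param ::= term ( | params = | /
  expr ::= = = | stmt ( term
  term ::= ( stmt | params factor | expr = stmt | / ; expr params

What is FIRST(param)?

{ (, /, ;, = }

From param ::= term (: add FIRST(term) = { (, /, ;, = }.
From param ::= params =: add FIRST(params) = { (, ; }.
param ::= / contributes {/}.
Union: FIRST(param) = { (, /, ;, = }.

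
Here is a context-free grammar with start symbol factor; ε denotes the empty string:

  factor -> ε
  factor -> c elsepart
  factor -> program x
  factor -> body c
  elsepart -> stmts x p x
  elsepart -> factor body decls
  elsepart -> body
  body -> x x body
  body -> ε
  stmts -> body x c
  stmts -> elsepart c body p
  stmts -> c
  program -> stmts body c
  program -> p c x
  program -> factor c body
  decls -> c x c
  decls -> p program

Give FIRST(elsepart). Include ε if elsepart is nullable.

From elsepart -> stmts x p x: add FIRST(stmts) = { c, p, x }.
From elsepart -> factor body decls: factor, body nullable, take FIRST(factor) ∪ FIRST(body) ∪ FIRST(decls) = { c, p, x }.
From elsepart -> body: add FIRST(body) = { x, ε } (including ε since body is nullable).
Union: FIRST(elsepart) = { c, p, x, ε }.

{ c, p, x, ε }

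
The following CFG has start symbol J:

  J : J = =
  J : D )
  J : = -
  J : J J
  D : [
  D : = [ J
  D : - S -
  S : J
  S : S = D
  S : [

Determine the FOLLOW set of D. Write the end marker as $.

{ ), -, = }

In J : D ): add FIRST()) = { ) }.
In S : S = D: D is at the end, add FOLLOW(S) = { -, = }.
Union: FOLLOW(D) = { ), -, = }.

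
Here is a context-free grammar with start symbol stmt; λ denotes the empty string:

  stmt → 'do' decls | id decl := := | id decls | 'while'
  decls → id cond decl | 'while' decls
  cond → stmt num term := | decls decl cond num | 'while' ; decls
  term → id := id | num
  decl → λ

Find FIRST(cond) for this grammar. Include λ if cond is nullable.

From cond → stmt num term :=: add FIRST(stmt) = { 'do', 'while', id }.
From cond → decls decl cond num: add FIRST(decls) = { 'while', id }.
cond → 'while' ; decls contributes {'while'}.
Union: FIRST(cond) = { 'do', 'while', id }.

{ 'do', 'while', id }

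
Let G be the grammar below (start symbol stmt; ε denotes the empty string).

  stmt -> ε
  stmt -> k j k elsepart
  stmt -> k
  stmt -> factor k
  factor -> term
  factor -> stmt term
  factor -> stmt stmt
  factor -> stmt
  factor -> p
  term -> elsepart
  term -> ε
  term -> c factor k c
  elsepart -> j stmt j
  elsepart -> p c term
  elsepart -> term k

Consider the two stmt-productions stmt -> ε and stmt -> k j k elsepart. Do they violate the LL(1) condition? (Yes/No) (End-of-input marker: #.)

Yes

FIRST(ε) = { ε } and FIRST(k j k elsepart) = { k }.
The first alternative is nullable and FOLLOW(stmt) = { #, c, j, k, p } shares k with FIRST of the second — conflict.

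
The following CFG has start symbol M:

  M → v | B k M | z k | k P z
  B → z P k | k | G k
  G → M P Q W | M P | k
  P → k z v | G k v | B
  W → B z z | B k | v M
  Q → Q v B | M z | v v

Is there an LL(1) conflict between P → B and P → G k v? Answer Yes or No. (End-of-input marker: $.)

FIRST(B) = { k, v, z } and FIRST(G k v) = { k, v, z }.
Both contain k, so the two alternatives are not disjoint — LL(1) conflict.

Yes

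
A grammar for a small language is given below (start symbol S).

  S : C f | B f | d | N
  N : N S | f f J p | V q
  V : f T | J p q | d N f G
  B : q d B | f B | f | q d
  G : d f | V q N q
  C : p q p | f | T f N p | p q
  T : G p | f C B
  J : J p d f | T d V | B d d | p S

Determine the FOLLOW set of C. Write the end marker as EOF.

{ f, q }

In S : C f: add FIRST(f) = { f }.
In T : f C B: add FIRST(B) = { f, q }.
Union: FOLLOW(C) = { f, q }.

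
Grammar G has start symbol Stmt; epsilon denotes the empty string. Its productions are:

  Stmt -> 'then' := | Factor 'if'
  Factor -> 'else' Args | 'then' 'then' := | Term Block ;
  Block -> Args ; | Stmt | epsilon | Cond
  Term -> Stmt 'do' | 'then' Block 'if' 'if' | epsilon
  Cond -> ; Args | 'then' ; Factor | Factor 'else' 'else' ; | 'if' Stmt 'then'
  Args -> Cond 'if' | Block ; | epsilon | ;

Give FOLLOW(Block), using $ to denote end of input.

{ 'if', ; }

In Factor -> Term Block ;: add FIRST(;) = { ; }.
In Term -> 'then' Block 'if' 'if': add FIRST('if' 'if') = { 'if' }.
In Args -> Block ;: add FIRST(;) = { ; }.
Union: FOLLOW(Block) = { 'if', ; }.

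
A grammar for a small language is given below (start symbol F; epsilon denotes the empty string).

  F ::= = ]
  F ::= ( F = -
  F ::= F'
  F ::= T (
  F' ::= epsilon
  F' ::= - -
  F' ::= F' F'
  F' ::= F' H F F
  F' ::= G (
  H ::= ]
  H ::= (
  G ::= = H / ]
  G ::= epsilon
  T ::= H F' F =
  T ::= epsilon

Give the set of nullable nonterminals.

{ F, F', G, T }

Directly nullable (have an epsilon-production): F', G, T.
F ::= F' with every symbol nullable, so F is nullable.
No other nonterminal has a production whose RHS symbols are all nullable.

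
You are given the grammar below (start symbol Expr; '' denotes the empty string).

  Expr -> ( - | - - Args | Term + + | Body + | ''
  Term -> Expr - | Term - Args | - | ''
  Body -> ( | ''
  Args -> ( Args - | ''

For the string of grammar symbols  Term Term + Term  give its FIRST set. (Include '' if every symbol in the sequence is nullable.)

Add FIRST(Term)\{''} = { (, +, - }; Term is nullable, continue.
Add FIRST(Term)\{''} = { (, +, - }; Term is nullable, continue.
+ is a terminal; add {+} and stop.

{ (, +, - }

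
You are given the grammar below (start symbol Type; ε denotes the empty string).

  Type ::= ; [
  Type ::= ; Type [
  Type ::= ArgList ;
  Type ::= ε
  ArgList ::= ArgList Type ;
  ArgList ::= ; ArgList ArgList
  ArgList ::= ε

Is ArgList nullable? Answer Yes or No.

ArgList has an ε-production, so ArgList ⇒ ε.

Yes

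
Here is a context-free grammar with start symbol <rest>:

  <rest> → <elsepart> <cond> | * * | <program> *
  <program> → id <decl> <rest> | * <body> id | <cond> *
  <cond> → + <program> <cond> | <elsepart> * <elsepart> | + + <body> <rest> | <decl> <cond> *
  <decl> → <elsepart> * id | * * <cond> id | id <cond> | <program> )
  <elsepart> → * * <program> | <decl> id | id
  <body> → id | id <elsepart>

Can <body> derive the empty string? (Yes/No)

No nonterminal in this grammar is nullable.
No production of <body> has an RHS whose symbols are all nullable, so <body> is not nullable.

No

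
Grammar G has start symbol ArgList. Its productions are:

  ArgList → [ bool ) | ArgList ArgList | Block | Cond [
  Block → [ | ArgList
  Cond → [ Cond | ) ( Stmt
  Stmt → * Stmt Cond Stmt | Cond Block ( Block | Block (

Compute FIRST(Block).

{ ), [ }

Block → [ contributes {[}.
From Block → ArgList: add FIRST(ArgList) = { ), [ }.
Union: FIRST(Block) = { ), [ }.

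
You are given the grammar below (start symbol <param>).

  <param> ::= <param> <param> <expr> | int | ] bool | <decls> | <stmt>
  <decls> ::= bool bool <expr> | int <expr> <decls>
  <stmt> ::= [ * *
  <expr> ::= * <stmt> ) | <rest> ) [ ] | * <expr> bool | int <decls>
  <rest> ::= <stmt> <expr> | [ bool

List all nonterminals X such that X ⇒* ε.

{ } (none)

No nonterminal has an empty production or an RHS whose symbols are all nullable.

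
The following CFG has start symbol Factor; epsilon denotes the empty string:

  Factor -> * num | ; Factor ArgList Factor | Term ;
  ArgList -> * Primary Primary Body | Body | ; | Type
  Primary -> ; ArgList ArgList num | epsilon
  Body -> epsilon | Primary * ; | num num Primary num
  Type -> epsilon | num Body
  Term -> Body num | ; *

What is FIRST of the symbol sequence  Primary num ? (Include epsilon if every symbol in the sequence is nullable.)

Add FIRST(Primary)\{epsilon} = { ; }; Primary is nullable, continue.
num is a terminal; add {num} and stop.

{ ;, num }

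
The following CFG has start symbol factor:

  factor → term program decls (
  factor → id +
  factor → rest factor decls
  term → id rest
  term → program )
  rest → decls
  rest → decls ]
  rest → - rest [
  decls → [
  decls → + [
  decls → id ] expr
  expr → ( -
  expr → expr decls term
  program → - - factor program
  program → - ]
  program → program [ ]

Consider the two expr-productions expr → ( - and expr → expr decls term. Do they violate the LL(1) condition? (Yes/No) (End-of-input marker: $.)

FIRST(( -) = { ( } and FIRST(expr decls term) = { ( }.
Both contain (, so the two alternatives are not disjoint — LL(1) conflict.

Yes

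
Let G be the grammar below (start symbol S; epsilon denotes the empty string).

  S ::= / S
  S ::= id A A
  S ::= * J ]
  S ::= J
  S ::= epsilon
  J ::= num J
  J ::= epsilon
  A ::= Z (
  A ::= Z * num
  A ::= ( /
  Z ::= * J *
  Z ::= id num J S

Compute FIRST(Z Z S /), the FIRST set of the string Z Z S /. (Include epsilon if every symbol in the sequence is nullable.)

{ *, id }

Add FIRST(Z) = { *, id }; Z is not nullable, stop.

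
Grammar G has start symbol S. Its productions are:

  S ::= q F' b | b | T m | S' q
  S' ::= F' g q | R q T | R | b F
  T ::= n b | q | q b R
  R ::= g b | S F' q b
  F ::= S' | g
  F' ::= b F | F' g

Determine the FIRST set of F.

{ b, g, n, q }

From F ::= S': add FIRST(S') = { b, g, n, q }.
F ::= g contributes {g}.
Union: FIRST(F) = { b, g, n, q }.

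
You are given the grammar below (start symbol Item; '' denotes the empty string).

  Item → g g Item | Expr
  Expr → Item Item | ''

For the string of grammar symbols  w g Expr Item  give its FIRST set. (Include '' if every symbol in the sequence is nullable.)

w is a terminal; add {w} and stop.

{ w }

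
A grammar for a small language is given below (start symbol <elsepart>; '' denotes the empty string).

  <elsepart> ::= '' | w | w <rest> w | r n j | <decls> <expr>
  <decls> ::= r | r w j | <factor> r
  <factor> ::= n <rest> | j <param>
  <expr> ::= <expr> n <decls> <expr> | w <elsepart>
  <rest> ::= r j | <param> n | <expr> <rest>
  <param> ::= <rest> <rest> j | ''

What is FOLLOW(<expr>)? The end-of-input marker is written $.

In <elsepart> ::= <decls> <expr>: <expr> is at the end, add FOLLOW(<elsepart>) = { $, n, r, w }.
In <expr> ::= <expr> n <decls> <expr>: add FIRST(n <decls> <expr>) = { n }.
In <expr> ::= <expr> n <decls> <expr>: <expr> is at the end, add FOLLOW(<expr>) = { $, n, r, w }.
In <rest> ::= <expr> <rest>: add FIRST(<rest>) = { n, r, w }.
Union: FOLLOW(<expr>) = { $, n, r, w }.

{ $, n, r, w }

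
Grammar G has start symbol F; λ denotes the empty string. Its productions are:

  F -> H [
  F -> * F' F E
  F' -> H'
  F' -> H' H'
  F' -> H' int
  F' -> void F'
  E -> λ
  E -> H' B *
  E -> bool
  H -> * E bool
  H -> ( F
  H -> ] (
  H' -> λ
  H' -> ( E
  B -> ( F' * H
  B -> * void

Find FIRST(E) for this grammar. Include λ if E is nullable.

E -> λ contributes λ.
From E -> H' B *: H' nullable, take FIRST(H') ∪ FIRST(B) = { (, * }.
E -> bool contributes {bool}.
Union: FIRST(E) = { (, *, bool, λ }.

{ (, *, bool, λ }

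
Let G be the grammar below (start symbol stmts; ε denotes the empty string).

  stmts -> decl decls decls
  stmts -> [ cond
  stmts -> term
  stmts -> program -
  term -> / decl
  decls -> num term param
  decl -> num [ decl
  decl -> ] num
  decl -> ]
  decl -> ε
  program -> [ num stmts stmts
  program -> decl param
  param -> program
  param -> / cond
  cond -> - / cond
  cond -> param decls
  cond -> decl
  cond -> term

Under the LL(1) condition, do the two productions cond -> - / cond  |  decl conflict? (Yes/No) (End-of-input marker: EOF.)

Yes

FIRST(- / cond) = { - } and FIRST(decl) = { ], num, ε }.
The second alternative is nullable and FOLLOW(cond) = { EOF, -, /, [, ], num } shares - with FIRST of the first — conflict.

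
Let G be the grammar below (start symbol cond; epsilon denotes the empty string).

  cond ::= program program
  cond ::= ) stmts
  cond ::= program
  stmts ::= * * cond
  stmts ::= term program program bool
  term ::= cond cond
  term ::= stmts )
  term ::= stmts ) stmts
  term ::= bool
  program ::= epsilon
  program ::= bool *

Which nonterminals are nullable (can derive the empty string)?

Directly nullable (have an epsilon-production): program.
cond ::= program program with every symbol nullable, so cond is nullable.
term ::= cond cond with every symbol nullable, so term is nullable.
No other nonterminal has a production whose RHS symbols are all nullable.

{ cond, program, term }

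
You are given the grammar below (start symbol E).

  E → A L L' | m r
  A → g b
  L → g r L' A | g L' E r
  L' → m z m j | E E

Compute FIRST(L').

L' → m z m j contributes {m}.
From L' → E E: add FIRST(E) = { g, m }.
Union: FIRST(L') = { g, m }.

{ g, m }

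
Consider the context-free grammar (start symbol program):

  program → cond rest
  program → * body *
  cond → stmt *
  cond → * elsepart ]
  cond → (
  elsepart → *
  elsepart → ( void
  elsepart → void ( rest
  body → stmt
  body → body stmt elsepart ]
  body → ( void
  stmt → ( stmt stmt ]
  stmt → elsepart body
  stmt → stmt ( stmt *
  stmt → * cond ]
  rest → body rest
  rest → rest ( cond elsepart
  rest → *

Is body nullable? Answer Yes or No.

No

No nonterminal in this grammar is nullable.
No production of body has an RHS whose symbols are all nullable, so body is not nullable.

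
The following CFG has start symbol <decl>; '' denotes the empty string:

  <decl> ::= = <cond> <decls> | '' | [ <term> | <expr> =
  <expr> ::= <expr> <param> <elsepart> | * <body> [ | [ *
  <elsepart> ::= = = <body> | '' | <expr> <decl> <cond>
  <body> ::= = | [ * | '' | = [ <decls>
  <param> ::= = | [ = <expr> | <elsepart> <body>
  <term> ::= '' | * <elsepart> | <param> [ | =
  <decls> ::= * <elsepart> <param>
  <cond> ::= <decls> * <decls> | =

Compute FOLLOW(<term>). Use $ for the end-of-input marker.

{ $, *, = }

In <decl> ::= [ <term>: <term> is at the end, add FOLLOW(<decl>) = { $, *, = }.
Union: FOLLOW(<term>) = { $, *, = }.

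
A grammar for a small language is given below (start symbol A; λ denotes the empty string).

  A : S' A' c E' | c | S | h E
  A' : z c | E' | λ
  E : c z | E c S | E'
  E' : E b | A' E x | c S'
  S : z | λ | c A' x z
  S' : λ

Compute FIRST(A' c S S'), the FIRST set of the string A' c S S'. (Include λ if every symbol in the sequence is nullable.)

Add FIRST(A')\{λ} = { c, z }; A' is nullable, continue.
c is a terminal; add {c} and stop.

{ c, z }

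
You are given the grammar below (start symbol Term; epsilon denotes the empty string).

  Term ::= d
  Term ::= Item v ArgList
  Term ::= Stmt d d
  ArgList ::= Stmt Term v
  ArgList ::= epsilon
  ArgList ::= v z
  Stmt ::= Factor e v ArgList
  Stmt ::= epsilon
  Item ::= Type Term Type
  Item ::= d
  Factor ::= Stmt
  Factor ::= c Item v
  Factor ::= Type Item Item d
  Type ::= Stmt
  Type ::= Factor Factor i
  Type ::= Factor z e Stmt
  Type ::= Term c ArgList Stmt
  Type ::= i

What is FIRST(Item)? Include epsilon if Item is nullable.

{ c, d, e, i, z }

From Item ::= Type Term Type: Type nullable, take FIRST(Type) ∪ FIRST(Term) = { c, d, e, i, z }.
Item ::= d contributes {d}.
Union: FIRST(Item) = { c, d, e, i, z }.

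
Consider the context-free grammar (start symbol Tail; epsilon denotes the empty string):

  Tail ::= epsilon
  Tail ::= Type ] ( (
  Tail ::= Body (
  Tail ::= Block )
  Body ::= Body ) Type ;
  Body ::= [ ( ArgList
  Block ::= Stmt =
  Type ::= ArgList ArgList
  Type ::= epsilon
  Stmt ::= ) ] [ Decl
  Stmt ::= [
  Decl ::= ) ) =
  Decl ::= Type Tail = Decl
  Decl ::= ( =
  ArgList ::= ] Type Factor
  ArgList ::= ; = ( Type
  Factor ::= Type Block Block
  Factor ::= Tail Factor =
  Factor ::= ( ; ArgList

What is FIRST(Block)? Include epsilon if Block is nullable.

From Block ::= Stmt =: add FIRST(Stmt) = { ), [ }.
Union: FIRST(Block) = { ), [ }.

{ ), [ }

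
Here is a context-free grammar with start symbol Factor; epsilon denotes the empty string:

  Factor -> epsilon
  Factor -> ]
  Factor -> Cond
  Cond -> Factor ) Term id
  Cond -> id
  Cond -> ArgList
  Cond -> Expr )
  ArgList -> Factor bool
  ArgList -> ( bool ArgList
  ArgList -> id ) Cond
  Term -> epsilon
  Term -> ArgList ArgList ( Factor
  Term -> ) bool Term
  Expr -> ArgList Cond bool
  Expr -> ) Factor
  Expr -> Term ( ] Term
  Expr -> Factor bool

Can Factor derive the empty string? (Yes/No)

Yes

Factor has an epsilon-production, so Factor ⇒ epsilon.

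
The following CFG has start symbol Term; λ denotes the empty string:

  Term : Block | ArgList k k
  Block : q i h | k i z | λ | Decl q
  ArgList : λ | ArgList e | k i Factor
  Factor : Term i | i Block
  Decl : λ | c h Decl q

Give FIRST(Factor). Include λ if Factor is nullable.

{ c, e, i, k, q }

From Factor : Term i: Term nullable, take FIRST(Term) ∪ {i} = { c, e, i, k, q }.
Factor : i Block contributes {i}.
Union: FIRST(Factor) = { c, e, i, k, q }.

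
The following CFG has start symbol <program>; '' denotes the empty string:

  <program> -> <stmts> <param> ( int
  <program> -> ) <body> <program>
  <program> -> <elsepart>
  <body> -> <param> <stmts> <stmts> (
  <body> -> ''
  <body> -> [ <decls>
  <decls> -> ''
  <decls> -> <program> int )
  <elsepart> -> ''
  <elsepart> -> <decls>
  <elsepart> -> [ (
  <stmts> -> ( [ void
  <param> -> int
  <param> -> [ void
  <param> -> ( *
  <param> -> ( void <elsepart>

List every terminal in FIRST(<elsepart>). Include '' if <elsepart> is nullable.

{ (, ), [, int, '' }

<elsepart> -> '' contributes ''.
From <elsepart> -> <decls>: add FIRST(<decls>) = { (, ), [, int, '' } (including '' since <decls> is nullable).
<elsepart> -> [ ( contributes {[}.
Union: FIRST(<elsepart>) = { (, ), [, int, '' }.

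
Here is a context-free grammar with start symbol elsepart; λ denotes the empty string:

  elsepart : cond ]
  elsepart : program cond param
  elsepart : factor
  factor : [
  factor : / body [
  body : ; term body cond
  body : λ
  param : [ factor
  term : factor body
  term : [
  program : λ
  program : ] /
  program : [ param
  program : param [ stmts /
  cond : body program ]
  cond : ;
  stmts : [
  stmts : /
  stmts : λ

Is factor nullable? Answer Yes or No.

Nullable nonterminals: body, program, stmts.
No production of factor has an RHS whose symbols are all nullable, so factor is not nullable.

No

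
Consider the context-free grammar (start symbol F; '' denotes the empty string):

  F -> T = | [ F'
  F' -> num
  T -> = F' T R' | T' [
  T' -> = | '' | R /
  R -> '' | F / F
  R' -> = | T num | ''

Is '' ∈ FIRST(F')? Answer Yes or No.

No

Nullable nonterminals: R, R', T'.
No production of F' has an RHS whose symbols are all nullable, so F' is not nullable.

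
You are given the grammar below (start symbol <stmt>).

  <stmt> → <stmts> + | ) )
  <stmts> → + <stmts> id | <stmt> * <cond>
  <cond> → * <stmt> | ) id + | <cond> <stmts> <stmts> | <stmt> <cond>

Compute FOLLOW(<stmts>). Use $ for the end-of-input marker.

In <stmt> → <stmts> +: add FIRST(+) = { + }.
In <stmts> → + <stmts> id: add FIRST(id) = { id }.
In <cond> → <cond> <stmts> <stmts>: add FIRST(<stmts>) = { ), + }.
In <cond> → <cond> <stmts> <stmts>: <stmts> is at the end, add FOLLOW(<cond>) = { ), +, id }.
Union: FOLLOW(<stmts>) = { ), +, id }.

{ ), +, id }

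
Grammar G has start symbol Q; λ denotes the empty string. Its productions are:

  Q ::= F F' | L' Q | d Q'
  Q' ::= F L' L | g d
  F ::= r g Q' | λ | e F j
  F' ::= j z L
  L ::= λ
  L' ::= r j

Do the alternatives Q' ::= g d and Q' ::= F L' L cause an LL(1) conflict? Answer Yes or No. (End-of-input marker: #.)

No

FIRST(g d) = { g } and FIRST(F L' L) = { e, r }.
The FIRST sets are disjoint and neither alternative is nullable — no conflict.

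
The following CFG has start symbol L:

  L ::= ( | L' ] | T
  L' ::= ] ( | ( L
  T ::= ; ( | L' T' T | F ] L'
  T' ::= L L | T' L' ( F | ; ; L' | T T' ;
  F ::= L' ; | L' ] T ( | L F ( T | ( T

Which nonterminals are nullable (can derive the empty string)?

No nonterminal has an empty production or an RHS whose symbols are all nullable.

{ } (none)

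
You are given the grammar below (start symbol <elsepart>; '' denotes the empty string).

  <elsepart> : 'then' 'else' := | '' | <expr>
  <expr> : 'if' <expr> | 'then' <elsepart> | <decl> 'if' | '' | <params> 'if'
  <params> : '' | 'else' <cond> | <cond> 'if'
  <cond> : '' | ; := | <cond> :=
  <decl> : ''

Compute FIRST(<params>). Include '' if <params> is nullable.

<params> : '' contributes ''.
<params> : 'else' <cond> contributes {'else'}.
From <params> : <cond> 'if': <cond> nullable, take FIRST(<cond>) ∪ {'if'} = { 'if', :=, ; }.
Union: FIRST(<params>) = { 'else', 'if', :=, ;, '' }.

{ 'else', 'if', :=, ;, '' }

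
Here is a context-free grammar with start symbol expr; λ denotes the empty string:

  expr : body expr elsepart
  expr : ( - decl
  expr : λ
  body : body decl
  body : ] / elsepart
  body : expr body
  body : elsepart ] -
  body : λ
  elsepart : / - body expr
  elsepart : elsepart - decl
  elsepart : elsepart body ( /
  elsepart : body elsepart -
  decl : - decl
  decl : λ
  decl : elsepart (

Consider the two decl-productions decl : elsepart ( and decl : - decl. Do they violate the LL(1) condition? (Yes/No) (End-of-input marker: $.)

Yes

FIRST(elsepart () = { (, -, /, ] } and FIRST(- decl) = { - }.
Both contain -, so the two alternatives are not disjoint — LL(1) conflict.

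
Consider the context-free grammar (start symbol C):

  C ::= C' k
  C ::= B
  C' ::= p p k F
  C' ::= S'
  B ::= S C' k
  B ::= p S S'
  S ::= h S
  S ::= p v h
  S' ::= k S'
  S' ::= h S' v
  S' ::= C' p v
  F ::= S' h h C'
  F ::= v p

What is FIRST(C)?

{ h, k, p }

From C ::= C' k: add FIRST(C') = { h, k, p }.
From C ::= B: add FIRST(B) = { h, p }.
Union: FIRST(C) = { h, k, p }.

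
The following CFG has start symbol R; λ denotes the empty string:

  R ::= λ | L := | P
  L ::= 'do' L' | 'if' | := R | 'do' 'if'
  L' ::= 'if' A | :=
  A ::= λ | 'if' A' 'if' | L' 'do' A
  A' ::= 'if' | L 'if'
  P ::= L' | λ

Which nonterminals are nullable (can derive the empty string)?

Directly nullable (have an λ-production): R, A, P.
No other nonterminal has a production whose RHS symbols are all nullable.

{ A, P, R }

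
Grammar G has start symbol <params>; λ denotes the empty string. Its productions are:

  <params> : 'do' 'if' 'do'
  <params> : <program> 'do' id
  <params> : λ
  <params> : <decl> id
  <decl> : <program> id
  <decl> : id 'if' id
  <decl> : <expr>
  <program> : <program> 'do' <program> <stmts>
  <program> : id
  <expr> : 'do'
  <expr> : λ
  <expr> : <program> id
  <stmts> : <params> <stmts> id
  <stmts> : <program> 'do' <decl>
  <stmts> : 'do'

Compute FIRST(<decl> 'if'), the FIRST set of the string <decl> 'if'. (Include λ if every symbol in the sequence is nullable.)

{ 'do', 'if', id }

Add FIRST(<decl>)\{λ} = { 'do', id }; <decl> is nullable, continue.
'if' is a terminal; add {'if'} and stop.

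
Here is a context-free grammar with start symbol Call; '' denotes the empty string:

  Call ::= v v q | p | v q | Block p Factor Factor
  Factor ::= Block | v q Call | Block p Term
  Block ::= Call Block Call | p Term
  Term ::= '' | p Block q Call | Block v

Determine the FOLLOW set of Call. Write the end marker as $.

Call is the start symbol, so $ ∈ FOLLOW(Call).
In Factor ::= v q Call: Call is at the end, add FOLLOW(Factor) = { $, p, q, v }.
In Block ::= Call Block Call: add FIRST(Block Call) = { p, v }.
In Block ::= Call Block Call: Call is at the end, add FOLLOW(Block) = { $, p, q, v }.
In Term ::= p Block q Call: Call is at the end, add FOLLOW(Term) = { $, p, q, v }.
Union: FOLLOW(Call) = { $, p, q, v }.

{ $, p, q, v }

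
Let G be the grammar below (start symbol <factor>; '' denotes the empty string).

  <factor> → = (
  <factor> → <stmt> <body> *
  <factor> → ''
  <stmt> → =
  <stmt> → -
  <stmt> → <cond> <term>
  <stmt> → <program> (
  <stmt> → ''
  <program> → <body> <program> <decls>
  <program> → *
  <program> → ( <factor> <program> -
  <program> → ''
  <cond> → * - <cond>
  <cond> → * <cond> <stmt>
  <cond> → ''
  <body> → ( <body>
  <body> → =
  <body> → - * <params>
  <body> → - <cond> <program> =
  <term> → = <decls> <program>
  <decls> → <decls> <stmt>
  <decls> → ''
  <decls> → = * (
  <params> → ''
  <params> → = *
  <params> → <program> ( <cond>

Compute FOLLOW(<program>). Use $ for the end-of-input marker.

In <stmt> → <program> (: add FIRST(() = { ( }.
In <program> → <body> <program> <decls>: add FIRST(<decls>)\{''} = { (, *, -, = }.
  Since <decls> is nullable, also add FOLLOW(<program>) = { (, *, -, = }.
In <program> → ( <factor> <program> -: add FIRST(-) = { - }.
In <body> → - <cond> <program> =: add FIRST(=) = { = }.
In <term> → = <decls> <program>: <program> is at the end, add FOLLOW(<term>) = { (, *, -, = }.
In <params> → <program> ( <cond>: add FIRST(( <cond>) = { ( }.
Union: FOLLOW(<program>) = { (, *, -, = }.

{ (, *, -, = }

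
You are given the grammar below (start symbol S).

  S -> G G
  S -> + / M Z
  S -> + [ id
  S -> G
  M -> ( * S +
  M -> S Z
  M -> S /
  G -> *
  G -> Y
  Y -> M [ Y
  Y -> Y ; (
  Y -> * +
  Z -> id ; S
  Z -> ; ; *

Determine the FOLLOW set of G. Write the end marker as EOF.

In S -> G G: add FIRST(G) = { (, *, + }.
In S -> G G: G is at the end, add FOLLOW(S) = { EOF, +, /, ;, [, id }.
In S -> G: G is at the end, add FOLLOW(S) = { EOF, +, /, ;, [, id }.
Union: FOLLOW(G) = { EOF, (, *, +, /, ;, [, id }.

{ EOF, (, *, +, /, ;, [, id }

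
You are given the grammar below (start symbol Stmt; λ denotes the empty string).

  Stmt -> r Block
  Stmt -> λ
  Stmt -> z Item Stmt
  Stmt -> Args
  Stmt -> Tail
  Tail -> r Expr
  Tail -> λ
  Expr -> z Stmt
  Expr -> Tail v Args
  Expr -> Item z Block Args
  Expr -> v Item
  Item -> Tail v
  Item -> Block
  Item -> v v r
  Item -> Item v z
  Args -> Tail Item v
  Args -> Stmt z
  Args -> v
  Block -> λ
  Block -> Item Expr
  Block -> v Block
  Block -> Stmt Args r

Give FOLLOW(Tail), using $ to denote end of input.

{ $, r, v, z }

In Stmt -> Tail: Tail is at the end, add FOLLOW(Stmt) = { $, r, v, z }.
In Expr -> Tail v Args: add FIRST(v Args) = { v }.
In Item -> Tail v: add FIRST(v) = { v }.
In Args -> Tail Item v: add FIRST(Item v) = { r, v, z }.
Union: FOLLOW(Tail) = { $, r, v, z }.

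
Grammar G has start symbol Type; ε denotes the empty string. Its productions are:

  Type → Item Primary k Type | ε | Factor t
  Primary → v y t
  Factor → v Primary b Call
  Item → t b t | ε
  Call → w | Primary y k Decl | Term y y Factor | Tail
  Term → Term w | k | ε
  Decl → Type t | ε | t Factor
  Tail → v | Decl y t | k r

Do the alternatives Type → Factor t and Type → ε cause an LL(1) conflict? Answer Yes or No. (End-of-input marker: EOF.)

FIRST(Factor t) = { v } and FIRST(ε) = { ε }.
The second is nullable but FOLLOW(Type) = { EOF, t } is disjoint from FIRST of the first.

No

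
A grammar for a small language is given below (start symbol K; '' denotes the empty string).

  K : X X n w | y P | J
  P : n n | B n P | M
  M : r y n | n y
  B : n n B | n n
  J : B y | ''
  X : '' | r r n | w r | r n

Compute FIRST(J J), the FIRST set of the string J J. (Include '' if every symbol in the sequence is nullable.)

{ n, '' }

Add FIRST(J)\{''} = { n }; J is nullable, continue.
Add FIRST(J)\{''} = { n }; J is nullable, continue.
Every symbol is nullable, so include ''.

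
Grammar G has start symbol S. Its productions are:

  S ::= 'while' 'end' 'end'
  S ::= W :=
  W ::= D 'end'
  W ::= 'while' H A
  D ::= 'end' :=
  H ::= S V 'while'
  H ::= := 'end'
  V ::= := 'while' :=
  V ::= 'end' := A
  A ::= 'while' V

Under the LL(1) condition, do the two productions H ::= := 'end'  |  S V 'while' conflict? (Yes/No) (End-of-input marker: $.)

No

FIRST(:= 'end') = { := } and FIRST(S V 'while') = { 'end', 'while' }.
The FIRST sets are disjoint and neither alternative is nullable — no conflict.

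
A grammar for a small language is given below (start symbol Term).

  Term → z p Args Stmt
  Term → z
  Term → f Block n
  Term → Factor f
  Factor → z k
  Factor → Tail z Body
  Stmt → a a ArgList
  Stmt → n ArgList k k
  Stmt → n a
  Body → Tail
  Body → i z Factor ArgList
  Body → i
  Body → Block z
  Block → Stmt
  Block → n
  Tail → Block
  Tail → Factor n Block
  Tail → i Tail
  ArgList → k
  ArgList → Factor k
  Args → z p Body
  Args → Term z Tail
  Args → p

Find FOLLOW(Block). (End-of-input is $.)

{ a, f, i, k, n, z }

In Term → f Block n: add FIRST(n) = { n }.
In Body → Block z: add FIRST(z) = { z }.
In Tail → Block: Block is at the end, add FOLLOW(Tail) = { a, f, i, k, n, z }.
In Tail → Factor n Block: Block is at the end, add FOLLOW(Tail) = { a, f, i, k, n, z }.
Union: FOLLOW(Block) = { a, f, i, k, n, z }.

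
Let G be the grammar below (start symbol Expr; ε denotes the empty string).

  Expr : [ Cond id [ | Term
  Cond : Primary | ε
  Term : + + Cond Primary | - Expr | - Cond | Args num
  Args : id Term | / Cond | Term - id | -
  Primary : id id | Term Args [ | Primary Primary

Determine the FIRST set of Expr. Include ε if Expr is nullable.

Expr : [ Cond id [ contributes {[}.
From Expr : Term: add FIRST(Term) = { +, -, /, id }.
Union: FIRST(Expr) = { +, -, /, [, id }.

{ +, -, /, [, id }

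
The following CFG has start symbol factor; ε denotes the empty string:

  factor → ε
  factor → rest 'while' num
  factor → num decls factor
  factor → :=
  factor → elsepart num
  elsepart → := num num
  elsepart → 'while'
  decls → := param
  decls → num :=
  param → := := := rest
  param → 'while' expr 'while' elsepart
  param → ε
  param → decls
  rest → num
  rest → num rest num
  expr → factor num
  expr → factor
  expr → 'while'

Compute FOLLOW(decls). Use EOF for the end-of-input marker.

{ EOF, 'while', :=, num }

In factor → num decls factor: add FIRST(factor)\{ε} = { 'while', :=, num }.
  Since factor is nullable, also add FOLLOW(factor) = { EOF, 'while', num }.
In param → decls: decls is at the end, add FOLLOW(param) = { EOF, 'while', :=, num }.
Union: FOLLOW(decls) = { EOF, 'while', :=, num }.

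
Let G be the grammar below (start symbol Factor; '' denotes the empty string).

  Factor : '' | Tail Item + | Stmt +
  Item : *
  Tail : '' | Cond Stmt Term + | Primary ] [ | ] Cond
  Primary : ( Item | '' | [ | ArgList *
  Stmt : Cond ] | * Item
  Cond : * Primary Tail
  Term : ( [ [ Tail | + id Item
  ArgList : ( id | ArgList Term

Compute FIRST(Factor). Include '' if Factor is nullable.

Factor : '' contributes ''.
From Factor : Tail Item +: Tail nullable, take FIRST(Tail) ∪ FIRST(Item) = { (, *, [, ] }.
From Factor : Stmt +: add FIRST(Stmt) = { * }.
Union: FIRST(Factor) = { (, *, [, ], '' }.

{ (, *, [, ], '' }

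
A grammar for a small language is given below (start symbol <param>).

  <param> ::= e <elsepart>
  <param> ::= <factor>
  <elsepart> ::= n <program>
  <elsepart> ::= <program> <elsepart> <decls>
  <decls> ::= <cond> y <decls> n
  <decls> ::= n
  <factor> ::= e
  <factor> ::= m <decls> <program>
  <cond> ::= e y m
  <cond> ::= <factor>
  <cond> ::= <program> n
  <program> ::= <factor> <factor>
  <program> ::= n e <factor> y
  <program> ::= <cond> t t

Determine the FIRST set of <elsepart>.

<elsepart> ::= n <program> contributes {n}.
From <elsepart> ::= <program> <elsepart> <decls>: add FIRST(<program>) = { e, m, n }.
Union: FIRST(<elsepart>) = { e, m, n }.

{ e, m, n }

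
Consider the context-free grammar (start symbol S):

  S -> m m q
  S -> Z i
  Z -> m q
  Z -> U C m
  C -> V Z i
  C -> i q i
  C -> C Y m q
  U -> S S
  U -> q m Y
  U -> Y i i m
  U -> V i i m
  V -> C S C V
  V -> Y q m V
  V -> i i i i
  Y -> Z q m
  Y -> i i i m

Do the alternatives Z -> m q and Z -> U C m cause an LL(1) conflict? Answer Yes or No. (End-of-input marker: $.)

FIRST(m q) = { m } and FIRST(U C m) = { i, m, q }.
Both contain m, so the two alternatives are not disjoint — LL(1) conflict.

Yes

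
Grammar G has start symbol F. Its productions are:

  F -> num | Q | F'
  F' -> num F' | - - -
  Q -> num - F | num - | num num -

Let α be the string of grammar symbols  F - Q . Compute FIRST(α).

Add FIRST(F) = { -, num }; F is not nullable, stop.

{ -, num }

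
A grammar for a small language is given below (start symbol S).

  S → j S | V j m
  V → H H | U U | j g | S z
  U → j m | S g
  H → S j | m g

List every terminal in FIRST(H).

{ j, m }

From H → S j: add FIRST(S) = { j, m }.
H → m g contributes {m}.
Union: FIRST(H) = { j, m }.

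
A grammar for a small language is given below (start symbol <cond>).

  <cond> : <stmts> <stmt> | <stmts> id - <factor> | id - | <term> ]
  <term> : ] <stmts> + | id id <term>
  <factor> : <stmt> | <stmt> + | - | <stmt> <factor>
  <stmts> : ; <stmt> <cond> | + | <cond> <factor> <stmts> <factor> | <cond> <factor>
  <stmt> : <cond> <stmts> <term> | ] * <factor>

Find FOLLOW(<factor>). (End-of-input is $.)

In <cond> : <stmts> id - <factor>: <factor> is at the end, add FOLLOW(<cond>) = { $, +, -, ;, ], id }.
In <factor> : <stmt> <factor>: <factor> is at the end, add FOLLOW(<factor>) = { $, +, -, ;, ], id }.
In <stmts> : <cond> <factor> <stmts> <factor>: add FIRST(<stmts> <factor>) = { +, ;, ], id }.
In <stmts> : <cond> <factor> <stmts> <factor>: <factor> is at the end, add FOLLOW(<stmts>) = { +, -, ;, ], id }.
In <stmts> : <cond> <factor>: <factor> is at the end, add FOLLOW(<stmts>) = { +, -, ;, ], id }.
In <stmt> : ] * <factor>: <factor> is at the end, add FOLLOW(<stmt>) = { $, +, -, ;, ], id }.
Union: FOLLOW(<factor>) = { $, +, -, ;, ], id }.

{ $, +, -, ;, ], id }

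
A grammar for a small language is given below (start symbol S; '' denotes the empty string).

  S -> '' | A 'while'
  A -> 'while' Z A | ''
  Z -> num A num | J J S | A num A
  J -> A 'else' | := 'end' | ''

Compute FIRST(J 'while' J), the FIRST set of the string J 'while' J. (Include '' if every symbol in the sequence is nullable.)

Add FIRST(J)\{''} = { 'else', 'while', := }; J is nullable, continue.
'while' is a terminal; add {'while'} and stop.

{ 'else', 'while', := }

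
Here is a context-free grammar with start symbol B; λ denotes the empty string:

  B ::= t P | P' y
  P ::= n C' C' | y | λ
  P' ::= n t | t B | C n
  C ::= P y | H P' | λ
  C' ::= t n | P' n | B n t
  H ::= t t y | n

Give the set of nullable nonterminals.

Directly nullable (have an λ-production): P, C.
No other nonterminal has a production whose RHS symbols are all nullable.

{ C, P }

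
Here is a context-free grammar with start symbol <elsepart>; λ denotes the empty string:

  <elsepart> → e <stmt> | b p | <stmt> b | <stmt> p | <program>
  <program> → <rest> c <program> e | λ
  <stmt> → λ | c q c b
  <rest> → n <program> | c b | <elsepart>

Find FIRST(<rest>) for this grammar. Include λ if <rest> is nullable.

<rest> → n <program> contributes {n}.
<rest> → c b contributes {c}.
From <rest> → <elsepart>: add FIRST(<elsepart>) = { b, c, e, n, p, λ } (including λ since <elsepart> is nullable).
Union: FIRST(<rest>) = { b, c, e, n, p, λ }.

{ b, c, e, n, p, λ }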